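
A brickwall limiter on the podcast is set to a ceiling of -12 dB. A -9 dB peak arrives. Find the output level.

At ∞:1, everything above -12 dB is held at the ceiling.

-12 dB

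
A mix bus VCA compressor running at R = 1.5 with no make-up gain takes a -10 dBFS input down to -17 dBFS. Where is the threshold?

Gain reduction = -10 − (-17) = 7 dB; output overshoot = GR / (R − 1) = 7 / 0.5 = 14 dB.
Threshold = output − output overshoot = -17 − 14 = -31 dBFS.

-31 dBFS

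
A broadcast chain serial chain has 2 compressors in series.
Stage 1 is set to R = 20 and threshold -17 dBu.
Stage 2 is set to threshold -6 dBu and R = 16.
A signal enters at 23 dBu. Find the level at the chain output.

Stage 1: 23 dBu is 40 dB over -17 dBu; at 20:1 that becomes 2 dB over, giving -15 dBu.
Stage 2: -15 dBu ≤ -6 dBu, so stage 2 doesn't engage; output -15 dBu.

-15 dBu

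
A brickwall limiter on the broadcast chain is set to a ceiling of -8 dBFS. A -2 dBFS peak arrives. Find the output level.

At ∞:1, everything above -8 dBFS is held at the ceiling.

-8 dBFS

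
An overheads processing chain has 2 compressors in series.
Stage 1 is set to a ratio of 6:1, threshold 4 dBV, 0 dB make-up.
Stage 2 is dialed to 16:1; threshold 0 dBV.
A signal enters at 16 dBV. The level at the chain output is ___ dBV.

Stage 1: 16 dBV is 12 dB over 4 dBV; at 6:1 that becomes 2 dB over, giving 6 dBV.
Stage 2: 6 dB above 0 dBV, reduced 16:1 to 0.375 dB above → 0.375 dBV.

0.375 dBV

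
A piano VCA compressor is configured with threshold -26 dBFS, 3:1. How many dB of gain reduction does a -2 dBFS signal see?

16 dB

Overshoot = -2 − (-26) = 24 dB.
After 3:1 compression the overshoot becomes 24/3 = 8 dB.
So the signal is attenuated by 24 − 8 = 16 dB.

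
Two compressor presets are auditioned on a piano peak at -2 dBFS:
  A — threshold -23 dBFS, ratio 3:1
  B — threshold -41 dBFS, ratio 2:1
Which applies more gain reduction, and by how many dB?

B, by 5.5 dB

A: overshoot 21 dB → output overshoot 7 dB → GR 14 dB.
B: overshoot 39 dB → output overshoot 19.5 dB → GR 19.5 dB.
B reduces 5.5 dB more.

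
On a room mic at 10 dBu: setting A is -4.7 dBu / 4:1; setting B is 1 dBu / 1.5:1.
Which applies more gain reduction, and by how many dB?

A, by 8.025 dB

A: GR = 14.7 − 14.7/4 = 11.025 dB.
B: GR = 9 − 9/1.5 = 3 dB.
A reduces 8.025 dB more.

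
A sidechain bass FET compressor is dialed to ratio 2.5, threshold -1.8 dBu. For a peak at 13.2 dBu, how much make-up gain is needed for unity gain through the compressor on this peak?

The peak compresses to -1.8 + 15/2.5 = 4.2 dBu.
To reach 13.2 dBu requires 13.2 − 4.2 = 9 dB of make-up.

9 dB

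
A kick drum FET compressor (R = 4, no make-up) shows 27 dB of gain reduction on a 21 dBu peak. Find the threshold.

Input is 36 dB above T (since output overshoot × R = input overshoot: (-6 − T)·4 = 21 − T gives T = -15 dBu).
Check: -15 + (21 − (-15))/4 = -15 + 9 = -6 dBu. ✓

-15 dBu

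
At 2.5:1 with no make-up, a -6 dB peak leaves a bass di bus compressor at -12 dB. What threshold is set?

Let T be the threshold. Output overshoot = (input overshoot)/R, so -12 − T = (-6 − T)/2.5.
2.5·(-12 − T) = -6 − T → 1.5·T = -30 − (-6) = -24.
T = -24/1.5 = -16 dB.

-16 dB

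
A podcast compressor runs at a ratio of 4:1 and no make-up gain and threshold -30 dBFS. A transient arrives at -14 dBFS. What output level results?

-26 dBFS

The input is 16 dB above the -30 dBFS threshold.
The 16 dB excess becomes 4 dB after 4:1 reduction.
That puts the output at -26 dBFS.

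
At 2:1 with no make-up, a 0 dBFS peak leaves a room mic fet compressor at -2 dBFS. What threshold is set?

-4 dBFS

Input is 4 dB above T (since output overshoot × R = input overshoot: (-2 − T)·2 = 0 − T gives T = -4 dBFS).
Check: -4 + (0 − (-4))/2 = -4 + 2 = -2 dBFS. ✓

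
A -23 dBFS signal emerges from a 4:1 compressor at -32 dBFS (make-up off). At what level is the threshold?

Let T be the threshold. Output overshoot = (input overshoot)/R, so -32 − T = (-23 − T)/4.
4·(-32 − T) = -23 − T → 3·T = -128 − (-23) = -105.
T = -105/3 = -35 dBFS.

-35 dBFS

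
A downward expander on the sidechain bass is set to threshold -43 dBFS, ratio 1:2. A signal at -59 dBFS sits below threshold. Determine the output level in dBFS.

-75 dBFS

Below threshold, a 1:2 expander applies gain = (2−1)×(T − x) of attenuation.
(2−1) × 16 = 16 dB, so output = -59 − 16 = -75 dBFS.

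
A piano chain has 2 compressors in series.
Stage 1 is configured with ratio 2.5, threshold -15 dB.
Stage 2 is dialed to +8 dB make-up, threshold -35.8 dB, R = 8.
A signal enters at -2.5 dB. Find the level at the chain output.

Stage 1: -2.5 dB is 12.5 dB over -15 dB; at 2.5:1 that becomes 5 dB over, giving -10 dB.
Stage 2: 25.8 dB above -35.8 dB, reduced 8:1 to 3.225 dB above → -32.575 dB; +8 dB make-up → -24.575 dB.

-24.575 dB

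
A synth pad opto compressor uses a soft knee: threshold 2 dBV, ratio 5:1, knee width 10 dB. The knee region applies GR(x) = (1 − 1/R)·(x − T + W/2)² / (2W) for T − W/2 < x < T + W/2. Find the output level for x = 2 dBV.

1 dBV

x − T + W/2 = 2 − 2 + 5 = 5.
GR = (1 − 1/5) × 5² / 20 = 0.8 × 25 / 20 = 1 dB.
Output = 2 − 1 = 1 dBV.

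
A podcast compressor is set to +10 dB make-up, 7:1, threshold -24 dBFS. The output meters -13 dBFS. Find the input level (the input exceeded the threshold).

Remove make-up: -13 − 10 = -23 dBFS.
The compressed level sits -23 − (-24) = 1 dB over threshold.
Input overshoot = R × output overshoot = 7 dB → input = -24 + 7 = -17 dBFS.

-17 dBFS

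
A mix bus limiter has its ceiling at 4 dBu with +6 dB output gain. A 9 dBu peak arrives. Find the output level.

The limiter clamps the peak to its 4 dBu ceiling.
Output gain then adds 6 dB: 4 + 6 = 10 dBu.

10 dBu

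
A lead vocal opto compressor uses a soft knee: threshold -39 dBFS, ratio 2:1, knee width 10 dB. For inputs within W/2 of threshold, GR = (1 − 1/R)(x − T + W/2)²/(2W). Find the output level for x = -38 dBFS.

x − T + W/2 = -38 − (-39) + 5 = 6.
GR = (1 − 1/2) × 6² / 20 = 0.5 × 36 / 20 = 0.9 dB.
Output = -38 − 0.9 = -38.9 dBFS.

-38.9 dBFS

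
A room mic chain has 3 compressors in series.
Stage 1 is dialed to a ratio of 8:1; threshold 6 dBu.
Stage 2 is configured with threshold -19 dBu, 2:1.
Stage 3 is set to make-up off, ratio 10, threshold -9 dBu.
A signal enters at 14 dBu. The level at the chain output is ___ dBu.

-8.7 dBu

Stage 1: 8 dB above 6 dBu, reduced 8:1 to 1 dB above → 7 dBu.
Stage 2: 7 dBu is 26 dB over -19 dBu; at 2:1 that becomes 13 dB over, giving -6 dBu.
Stage 3: -6 dBu is 3 dB over -9 dBu; at 10:1 that becomes 0.3 dB over, giving -8.7 dBu.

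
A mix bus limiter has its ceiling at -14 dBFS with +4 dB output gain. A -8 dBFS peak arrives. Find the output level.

A brickwall limiter is an ∞:1 compressor: any input above the ceiling is clamped to -14 dBFS.
Output gain then adds 4 dB: -14 + 4 = -10 dBFS.

-10 dBFS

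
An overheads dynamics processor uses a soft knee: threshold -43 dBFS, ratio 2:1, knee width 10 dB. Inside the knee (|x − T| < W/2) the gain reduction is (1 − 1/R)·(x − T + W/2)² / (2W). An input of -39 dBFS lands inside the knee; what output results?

x − T + W/2 = -39 − (-43) + 5 = 9.
GR = (1 − 1/2) × 9² / 20 = 0.5 × 81 / 20 = 2.025 dB.
Output = -39 − 2.025 = -41.025 dBFS.

-41.025 dBFS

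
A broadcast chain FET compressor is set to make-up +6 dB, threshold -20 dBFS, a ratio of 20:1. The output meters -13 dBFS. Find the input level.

0 dBFS

Stripping the +6 dB make-up gives -19 dBFS at the gain stage.
The compressed level sits -19 − (-20) = 1 dB over threshold.
Before 20:1 compression the overshoot was 1 × 20 = 20 dB, so input = -20 + 20 = 0 dBFS.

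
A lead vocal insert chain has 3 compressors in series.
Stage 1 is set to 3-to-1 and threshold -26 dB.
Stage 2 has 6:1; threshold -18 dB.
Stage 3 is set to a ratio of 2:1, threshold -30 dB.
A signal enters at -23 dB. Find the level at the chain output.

Stage 1: 3 dB above -26 dB, reduced 3:1 to 1 dB above → -25 dB.
Stage 2: -25 dB is at or below the -18 dB threshold — no compression; output -25 dB.
Stage 3: 5 dB above -30 dB, reduced 2:1 to 2.5 dB above → -27.5 dB.

-27.5 dB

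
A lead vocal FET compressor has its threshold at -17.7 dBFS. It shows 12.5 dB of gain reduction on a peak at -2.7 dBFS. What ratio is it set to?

6:1

Input overshoot = -2.7 − (-17.7) = 15 dB.
Output overshoot = 15 − 12.5 = 2.5 dB.
Ratio = input overshoot / output overshoot = 15 / 2.5 = 6.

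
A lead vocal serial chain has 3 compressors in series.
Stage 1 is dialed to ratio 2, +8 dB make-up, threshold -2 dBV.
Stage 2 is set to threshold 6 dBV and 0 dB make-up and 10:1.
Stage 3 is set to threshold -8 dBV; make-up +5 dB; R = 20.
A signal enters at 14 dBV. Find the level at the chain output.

Stage 1: 16 dB above -2 dBV, reduced 2:1 to 8 dB above → 6 dBV; +8 dB make-up → 14 dBV.
Stage 2: 8 dB above 6 dBV, reduced 10:1 to 0.8 dB above → 6.8 dBV.
Stage 3: overshoot 14.8 dB → 14.8/20 = 0.74 dB → -7.26 dBV; +5 dB make-up → -2.26 dBV.

-2.26 dBV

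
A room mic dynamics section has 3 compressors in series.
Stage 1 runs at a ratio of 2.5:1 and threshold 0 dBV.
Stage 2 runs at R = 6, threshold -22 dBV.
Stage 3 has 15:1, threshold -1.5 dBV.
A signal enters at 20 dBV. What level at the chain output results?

Stage 1: overshoot 20 dB → 20/2.5 = 8 dB → 8 dBV.
Stage 2: 8 dBV is 30 dB over -22 dBV; at 6:1 that becomes 5 dB over, giving -17 dBV.
Stage 3: below threshold (-17 ≤ -1.5); passes unchanged; output -17 dBV.

-17 dBV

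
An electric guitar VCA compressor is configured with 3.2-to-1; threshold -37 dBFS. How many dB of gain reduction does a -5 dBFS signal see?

Overshoot = -5 − (-37) = 32 dB.
After 3.2:1 compression the overshoot becomes 32/3.2 = 10 dB.
So the signal is attenuated by 32 − 10 = 22 dB.

22 dB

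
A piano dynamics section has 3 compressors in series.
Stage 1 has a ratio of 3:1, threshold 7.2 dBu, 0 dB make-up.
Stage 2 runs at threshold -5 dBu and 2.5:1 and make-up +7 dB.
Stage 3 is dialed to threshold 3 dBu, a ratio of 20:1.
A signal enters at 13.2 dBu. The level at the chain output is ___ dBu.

3.234 dBu

Stage 1: 13.2 dBu is 6 dB over 7.2 dBu; at 3:1 that becomes 2 dB over, giving 9.2 dBu.
Stage 2: 9.2 dBu is 14.2 dB over -5 dBu; at 2.5:1 that becomes 5.68 dB over, giving 0.68 dBu; +7 dB make-up → 7.68 dBu.
Stage 3: 4.68 dB above 3 dBu, reduced 20:1 to 0.234 dB above → 3.234 dBu.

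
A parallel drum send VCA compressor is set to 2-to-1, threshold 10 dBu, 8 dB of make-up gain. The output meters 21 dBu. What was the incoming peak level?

16 dBu

Stripping the +8 dB make-up gives 13 dBu at the gain stage.
That's 3 dB above the 10 dBu threshold.
Undo the ratio: input overshoot = 3 × 2 = 6 dB, giving input = 16 dBu.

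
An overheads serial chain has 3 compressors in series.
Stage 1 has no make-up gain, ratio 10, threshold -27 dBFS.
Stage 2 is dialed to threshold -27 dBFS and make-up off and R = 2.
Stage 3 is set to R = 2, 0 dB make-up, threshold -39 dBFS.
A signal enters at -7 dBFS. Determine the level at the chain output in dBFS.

-32.5 dBFS

Stage 1: 20 dB above -27 dBFS, reduced 10:1 to 2 dB above → -25 dBFS.
Stage 2: -25 dBFS is 2 dB over -27 dBFS; at 2:1 that becomes 1 dB over, giving -26 dBFS.
Stage 3: 13 dB above -39 dBFS, reduced 2:1 to 6.5 dB above → -32.5 dBFS.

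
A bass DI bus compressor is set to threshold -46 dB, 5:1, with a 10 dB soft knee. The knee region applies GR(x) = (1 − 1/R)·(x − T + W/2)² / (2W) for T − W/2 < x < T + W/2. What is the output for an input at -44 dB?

x − T + W/2 = -44 − (-46) + 5 = 7.
GR = (1 − 1/5) × 7² / 20 = 0.8 × 49 / 20 = 1.96 dB.
Output = -44 − 1.96 = -45.96 dB.

-45.96 dB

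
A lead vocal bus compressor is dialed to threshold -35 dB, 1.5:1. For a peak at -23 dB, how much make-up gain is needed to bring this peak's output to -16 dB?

Overshoot 12 dB → 12/1.5 = 8 dB after compression, so the compressed level is -35 + 8 = -27 dB.
Make-up = target − compressed = -16 − (-27) = 11 dB.

11 dB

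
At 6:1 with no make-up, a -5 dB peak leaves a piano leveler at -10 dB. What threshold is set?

-11 dB

Gain reduction = -5 − (-10) = 5 dB; output overshoot = GR / (R − 1) = 5 / 5 = 1 dB.
Threshold = output − output overshoot = -10 − 1 = -11 dB.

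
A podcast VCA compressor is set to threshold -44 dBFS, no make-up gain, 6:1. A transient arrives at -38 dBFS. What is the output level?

Overshoot: -38 − (-44) = 6 dB.
At 6:1 the overshoot is divided by 6, leaving 1 dB above threshold.
So the level is -44 + 1 = -43 dBFS.

-43 dBFS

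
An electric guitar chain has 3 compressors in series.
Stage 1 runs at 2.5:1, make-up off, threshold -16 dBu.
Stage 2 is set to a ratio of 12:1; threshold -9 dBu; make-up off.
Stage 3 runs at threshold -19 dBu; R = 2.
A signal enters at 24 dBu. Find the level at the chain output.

-13.625 dBu

Stage 1: 40 dB above -16 dBu, reduced 2.5:1 to 16 dB above → 0 dBu.
Stage 2: 9 dB above -9 dBu, reduced 12:1 to 0.75 dB above → -8.25 dBu.
Stage 3: -8.25 dBu is 10.75 dB over -19 dBu; at 2:1 that becomes 5.375 dB over, giving -13.625 dBu.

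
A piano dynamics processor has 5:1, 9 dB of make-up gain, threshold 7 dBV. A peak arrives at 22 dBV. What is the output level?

The input is 15 dB above the 7 dBV threshold.
The 15 dB excess becomes 3 dB after 5:1 reduction.
That puts the output at 10 dBV; make-up adds 9 dB, giving 19 dBV.

19 dBV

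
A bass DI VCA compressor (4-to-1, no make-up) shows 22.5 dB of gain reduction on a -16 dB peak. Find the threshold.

Input is 30 dB above T (since output overshoot × R = input overshoot: (-38.5 − T)·4 = -16 − T gives T = -46 dB).
Check: -46 + (-16 − (-46))/4 = -46 + 7.5 = -38.5 dB. ✓

-46 dB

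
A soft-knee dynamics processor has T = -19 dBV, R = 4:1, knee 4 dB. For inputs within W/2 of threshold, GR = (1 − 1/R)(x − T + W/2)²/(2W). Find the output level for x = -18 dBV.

-18.84375 dBV

x − T + W/2 = -18 − (-19) + 2 = 3.
GR = (1 − 1/4) × 3² / 8 = 0.75 × 9 / 8 = 0.84375 dB.
Output = -18 − 0.84375 = -18.84375 dBV.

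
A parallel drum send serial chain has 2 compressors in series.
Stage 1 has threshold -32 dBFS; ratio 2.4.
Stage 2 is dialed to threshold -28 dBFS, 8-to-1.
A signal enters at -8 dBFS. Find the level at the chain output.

-27.25 dBFS

Stage 1: 24 dB above -32 dBFS, reduced 2.4:1 to 10 dB above → -22 dBFS.
Stage 2: 6 dB above -28 dBFS, reduced 8:1 to 0.75 dB above → -27.25 dBFS.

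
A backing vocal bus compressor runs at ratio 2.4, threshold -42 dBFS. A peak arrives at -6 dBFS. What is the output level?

-27 dBFS

-6 dBFS sits 36 dB over threshold.
2.4:1 compression reduces that to 36/2.4 = 15 dB over.
So the level is -42 + 15 = -27 dBFS.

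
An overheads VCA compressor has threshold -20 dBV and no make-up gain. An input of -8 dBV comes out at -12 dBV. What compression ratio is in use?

1.5:1

Input overshoot = -8 − (-20) = 12 dB; output overshoot = -12 − (-20) = 8 dB.
Ratio = 12 / 8 = 1.5.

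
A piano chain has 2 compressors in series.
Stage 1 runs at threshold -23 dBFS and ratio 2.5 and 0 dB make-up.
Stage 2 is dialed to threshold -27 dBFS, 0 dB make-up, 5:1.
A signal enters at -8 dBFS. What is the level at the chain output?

Stage 1: overshoot 15 dB → 15/2.5 = 6 dB → -17 dBFS.
Stage 2: -17 dBFS is 10 dB over -27 dBFS; at 5:1 that becomes 2 dB over, giving -25 dBFS.

-25 dBFS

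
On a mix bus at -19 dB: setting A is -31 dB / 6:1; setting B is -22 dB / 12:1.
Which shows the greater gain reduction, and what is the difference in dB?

A: overshoot 12 dB → output overshoot 2 dB → GR 10 dB.
B: overshoot 3 dB → output overshoot 0.25 dB → GR 2.75 dB.
A reduces 7.25 dB more.

A, by 7.25 dB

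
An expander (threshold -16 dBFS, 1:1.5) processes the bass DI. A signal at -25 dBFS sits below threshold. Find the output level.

-29.5 dBFS

The input is 9 dB below the -16 dBFS threshold.
A 1:1.5 expander multiplies undershoot by 1.5: 9 × 1.5 = 13.5 dB below threshold.
Output = -16 − 13.5 = -29.5 dBFS.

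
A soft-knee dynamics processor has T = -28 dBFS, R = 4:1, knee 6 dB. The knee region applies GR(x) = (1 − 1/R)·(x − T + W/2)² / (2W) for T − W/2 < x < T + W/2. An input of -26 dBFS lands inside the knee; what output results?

x − T + W/2 = -26 − (-28) + 3 = 5.
GR = (1 − 1/4) × 5² / 12 = 0.75 × 25 / 12 = 1.5625 dB.
Output = -26 − 1.5625 = -27.5625 dBFS.

-27.5625 dBFS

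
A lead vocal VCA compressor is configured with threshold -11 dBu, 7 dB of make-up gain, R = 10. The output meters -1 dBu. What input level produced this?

Remove make-up: -1 − 7 = -8 dBu.
Post-compression overshoot = -8 − (-11) = 3 dB.
Undo the ratio: input overshoot = 3 × 10 = 30 dB, giving input = 19 dBu.

19 dBu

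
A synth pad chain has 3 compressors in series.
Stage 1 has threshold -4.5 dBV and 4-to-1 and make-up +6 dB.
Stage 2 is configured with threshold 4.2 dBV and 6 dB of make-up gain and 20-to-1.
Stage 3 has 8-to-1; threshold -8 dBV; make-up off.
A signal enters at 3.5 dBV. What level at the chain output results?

-5.8125 dBV

Stage 1: overshoot 8 dB → 8/4 = 2 dB → -2.5 dBV; +6 dB make-up → 3.5 dBV.
Stage 2: below threshold (3.5 ≤ 4.2); passes unchanged; make-up brings it to 9.5 dBV.
Stage 3: 17.5 dB above -8 dBV, reduced 8:1 to 2.1875 dB above → -5.8125 dBV.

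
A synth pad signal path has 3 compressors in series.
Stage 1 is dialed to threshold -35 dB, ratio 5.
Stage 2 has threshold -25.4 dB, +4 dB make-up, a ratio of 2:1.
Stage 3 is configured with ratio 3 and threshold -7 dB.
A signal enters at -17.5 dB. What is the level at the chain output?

-27.5 dB

Stage 1: 17.5 dB above -35 dB, reduced 5:1 to 3.5 dB above → -31.5 dB.
Stage 2: below threshold (-31.5 ≤ -25.4); passes unchanged; make-up brings it to -27.5 dB.
Stage 3: -27.5 dB ≤ -7 dB, so stage 3 doesn't engage; output -27.5 dB.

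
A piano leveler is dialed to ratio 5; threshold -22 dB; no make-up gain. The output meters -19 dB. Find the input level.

The compressed level sits -19 − (-22) = 3 dB over threshold.
Before 5:1 compression the overshoot was 3 × 5 = 15 dB, so input = -22 + 15 = -7 dB.

-7 dB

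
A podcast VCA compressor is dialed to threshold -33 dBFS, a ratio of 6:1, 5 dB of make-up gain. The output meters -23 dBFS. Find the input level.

-3 dBFS

Remove make-up: -23 − 5 = -28 dBFS.
That's 5 dB above the -33 dBFS threshold.
Input overshoot = R × output overshoot = 30 dB → input = -33 + 30 = -3 dBFS.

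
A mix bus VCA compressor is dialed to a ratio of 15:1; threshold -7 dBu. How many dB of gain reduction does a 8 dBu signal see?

Overshoot = 8 − (-7) = 15 dB.
At 15:1, output sits 15/15 = 1 dB above threshold.
GR = overshoot in − overshoot out = 15 − 1 = 14 dB.

14 dB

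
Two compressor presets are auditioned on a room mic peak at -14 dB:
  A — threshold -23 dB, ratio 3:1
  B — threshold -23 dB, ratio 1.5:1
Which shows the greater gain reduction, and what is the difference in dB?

A, by 3 dB

A: overshoot 9 dB → output overshoot 3 dB → GR 6 dB.
B: overshoot 9 dB → output overshoot 6 dB → GR 3 dB.
A applies 3 dB more gain reduction.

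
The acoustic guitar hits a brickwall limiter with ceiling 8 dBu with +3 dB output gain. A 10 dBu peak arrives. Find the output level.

11 dBu

A brickwall limiter is an ∞:1 compressor: any input above the ceiling is clamped to 8 dBu.
Output gain then adds 3 dB: 8 + 3 = 11 dBu.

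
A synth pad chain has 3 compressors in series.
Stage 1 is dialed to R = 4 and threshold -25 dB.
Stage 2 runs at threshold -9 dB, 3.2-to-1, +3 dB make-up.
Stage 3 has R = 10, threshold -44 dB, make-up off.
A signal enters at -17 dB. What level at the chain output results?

Stage 1: overshoot 8 dB → 8/4 = 2 dB → -23 dB.
Stage 2: below threshold (-23 ≤ -9); passes unchanged; make-up brings it to -20 dB.
Stage 3: -20 dB is 24 dB over -44 dB; at 10:1 that becomes 2.4 dB over, giving -41.6 dB.

-41.6 dB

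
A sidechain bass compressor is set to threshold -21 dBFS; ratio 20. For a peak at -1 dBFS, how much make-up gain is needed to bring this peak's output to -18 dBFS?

Overshoot 20 dB → 20/20 = 1 dB after compression, so the compressed level is -21 + 1 = -20 dBFS.
Make-up = target − compressed = -18 − (-20) = 2 dB.

2 dB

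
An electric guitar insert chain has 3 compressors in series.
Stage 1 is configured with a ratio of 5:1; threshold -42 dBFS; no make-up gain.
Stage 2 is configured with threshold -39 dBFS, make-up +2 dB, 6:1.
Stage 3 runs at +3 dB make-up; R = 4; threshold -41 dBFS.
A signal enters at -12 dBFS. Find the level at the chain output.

-36.875 dBFS

Stage 1: overshoot 30 dB → 30/5 = 6 dB → -36 dBFS.
Stage 2: -36 dBFS is 3 dB over -39 dBFS; at 6:1 that becomes 0.5 dB over, giving -38.5 dBFS; +2 dB make-up → -36.5 dBFS.
Stage 3: 4.5 dB above -41 dBFS, reduced 4:1 to 1.125 dB above → -39.875 dBFS; +3 dB make-up → -36.875 dBFS.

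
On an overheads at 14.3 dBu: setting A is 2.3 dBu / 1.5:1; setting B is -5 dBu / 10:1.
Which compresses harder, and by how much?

A: GR = 12 − 12/1.5 = 4 dB.
B: GR = 19.3 − 19.3/10 = 17.37 dB.
B applies 13.37 dB more gain reduction.

B, by 13.37 dB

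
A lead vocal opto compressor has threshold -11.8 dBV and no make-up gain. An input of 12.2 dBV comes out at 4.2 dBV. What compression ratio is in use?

1.5:1

Input overshoot = 12.2 − (-11.8) = 24 dB; output overshoot = 4.2 − (-11.8) = 16 dB.
Ratio = 24 / 16 = 1.5.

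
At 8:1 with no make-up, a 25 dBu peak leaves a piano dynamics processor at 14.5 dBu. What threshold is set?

13 dBu

Input is 12 dB above T (since output overshoot × R = input overshoot: (14.5 − T)·8 = 25 − T gives T = 13 dBu).
Check: 13 + (25 − 13)/8 = 13 + 1.5 = 14.5 dBu. ✓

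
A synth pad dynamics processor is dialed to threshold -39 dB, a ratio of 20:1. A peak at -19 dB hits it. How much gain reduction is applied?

19 dB

The signal is 20 dB above threshold.
A 20:1 ratio leaves 1 dB of that excess.
GR = overshoot in − overshoot out = 20 − 1 = 19 dB.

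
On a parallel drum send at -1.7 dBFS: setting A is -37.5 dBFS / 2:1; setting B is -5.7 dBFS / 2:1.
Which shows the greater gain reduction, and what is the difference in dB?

A: GR = 35.8 − 35.8/2 = 17.9 dB.
B: GR = 4 − 4/2 = 2 dB.
A reduces 15.9 dB more.

A, by 15.9 dB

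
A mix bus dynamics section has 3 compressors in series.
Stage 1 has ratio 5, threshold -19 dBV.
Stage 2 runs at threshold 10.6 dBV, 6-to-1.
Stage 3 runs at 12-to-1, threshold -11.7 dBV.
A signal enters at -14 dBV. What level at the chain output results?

-18 dBV

Stage 1: overshoot 5 dB → 5/5 = 1 dB → -18 dBV.
Stage 2: below threshold (-18 ≤ 10.6); passes unchanged; output -18 dBV.
Stage 3: -18 dBV is at or below the -11.7 dBV threshold — no compression; output -18 dBV.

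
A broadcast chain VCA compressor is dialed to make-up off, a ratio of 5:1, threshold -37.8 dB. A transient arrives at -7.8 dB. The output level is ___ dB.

-31.8 dB

The input is 30 dB above the -37.8 dB threshold.
5:1 compression reduces that to 30/5 = 6 dB over.
Output = -37.8 + 6 = -31.8 dB.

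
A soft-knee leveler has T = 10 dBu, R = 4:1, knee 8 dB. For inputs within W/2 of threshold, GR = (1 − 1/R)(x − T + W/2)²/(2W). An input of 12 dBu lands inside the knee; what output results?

x − T + W/2 = 12 − 10 + 4 = 6.
GR = (1 − 1/4) × 6² / 16 = 0.75 × 36 / 16 = 1.6875 dB.
Output = 12 − 1.6875 = 10.3125 dBu.

10.3125 dBu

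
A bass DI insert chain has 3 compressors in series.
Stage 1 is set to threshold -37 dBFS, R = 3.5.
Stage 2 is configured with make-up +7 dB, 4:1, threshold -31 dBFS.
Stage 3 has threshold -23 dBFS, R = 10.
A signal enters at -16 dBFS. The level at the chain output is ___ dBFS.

-24 dBFS

Stage 1: overshoot 21 dB → 21/3.5 = 6 dB → -31 dBFS.
Stage 2: -31 dBFS ≤ -31 dBFS, so stage 2 doesn't engage; make-up brings it to -24 dBFS.
Stage 3: -24 dBFS is at or below the -23 dBFS threshold — no compression; output -24 dBFS.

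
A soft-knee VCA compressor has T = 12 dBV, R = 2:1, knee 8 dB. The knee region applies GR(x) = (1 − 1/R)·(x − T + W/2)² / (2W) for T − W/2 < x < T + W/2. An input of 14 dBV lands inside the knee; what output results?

x − T + W/2 = 14 − 12 + 4 = 6.
GR = (1 − 1/2) × 6² / 16 = 0.5 × 36 / 16 = 1.125 dB.
Output = 14 − 1.125 = 12.875 dBV.

12.875 dBV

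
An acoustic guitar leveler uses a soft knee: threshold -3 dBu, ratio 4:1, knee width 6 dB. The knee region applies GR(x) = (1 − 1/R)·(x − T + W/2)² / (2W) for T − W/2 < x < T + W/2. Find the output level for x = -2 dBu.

x − T + W/2 = -2 − (-3) + 3 = 4.
GR = (1 − 1/4) × 4² / 12 = 0.75 × 16 / 12 = 1 dB.
Output = -2 − 1 = -3 dBu.

-3 dBu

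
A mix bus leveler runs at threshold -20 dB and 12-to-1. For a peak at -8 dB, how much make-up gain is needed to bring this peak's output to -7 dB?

12 dB

Without make-up, output = threshold + overshoot/12 = -20 + 1 = -19 dB.
Gap to target: 12 dB.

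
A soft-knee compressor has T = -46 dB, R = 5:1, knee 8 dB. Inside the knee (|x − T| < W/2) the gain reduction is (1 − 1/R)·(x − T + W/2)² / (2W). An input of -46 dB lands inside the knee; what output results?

x − T + W/2 = -46 − (-46) + 4 = 4.
GR = (1 − 1/5) × 4² / 16 = 0.8 × 16 / 16 = 0.8 dB.
Output = -46 − 0.8 = -46.8 dB.

-46.8 dB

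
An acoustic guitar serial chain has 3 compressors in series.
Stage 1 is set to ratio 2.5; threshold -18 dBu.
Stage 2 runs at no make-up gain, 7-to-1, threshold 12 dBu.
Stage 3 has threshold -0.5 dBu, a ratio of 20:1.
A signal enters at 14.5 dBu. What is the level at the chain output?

-5 dBu

Stage 1: 14.5 dBu is 32.5 dB over -18 dBu; at 2.5:1 that becomes 13 dB over, giving -5 dBu.
Stage 2: -5 dBu is at or below the 12 dBu threshold — no compression; output -5 dBu.
Stage 3: -5 dBu ≤ -0.5 dBu, so stage 3 doesn't engage; output -5 dBu.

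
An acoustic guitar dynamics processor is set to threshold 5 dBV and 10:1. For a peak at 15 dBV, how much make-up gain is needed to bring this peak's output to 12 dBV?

Overshoot 10 dB → 10/10 = 1 dB after compression, so the compressed level is 5 + 1 = 6 dBV.
Make-up = target − compressed = 12 − 6 = 6 dB.

6 dB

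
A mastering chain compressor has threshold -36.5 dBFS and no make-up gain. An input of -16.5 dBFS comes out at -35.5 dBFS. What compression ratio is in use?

20:1

Input overshoot = -16.5 − (-36.5) = 20 dB; output overshoot = -35.5 − (-36.5) = 1 dB.
Ratio = 20 / 1 = 20.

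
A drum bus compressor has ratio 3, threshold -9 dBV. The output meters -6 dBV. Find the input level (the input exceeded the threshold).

0 dBV

The compressed level sits -6 − (-9) = 3 dB over threshold.
Before 3:1 compression the overshoot was 3 × 3 = 9 dB, so input = -9 + 9 = 0 dBV.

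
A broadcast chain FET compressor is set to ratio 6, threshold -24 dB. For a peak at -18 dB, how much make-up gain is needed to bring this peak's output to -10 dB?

13 dB

Without make-up, output = threshold + overshoot/6 = -24 + 1 = -23 dB.
Gap to target: 13 dB.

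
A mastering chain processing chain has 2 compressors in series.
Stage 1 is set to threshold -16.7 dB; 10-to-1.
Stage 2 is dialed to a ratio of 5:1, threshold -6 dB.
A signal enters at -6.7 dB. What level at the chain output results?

-15.7 dB

Stage 1: 10 dB above -16.7 dB, reduced 10:1 to 1 dB above → -15.7 dB.
Stage 2: -15.7 dB ≤ -6 dB, so stage 2 doesn't engage; output -15.7 dB.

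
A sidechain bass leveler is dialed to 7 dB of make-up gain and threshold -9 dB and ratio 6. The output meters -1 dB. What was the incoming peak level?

-3 dB

Before make-up, the level was -1 − 7 = -8 dB.
The compressed level sits -8 − (-9) = 1 dB over threshold.
Undo the ratio: input overshoot = 1 × 6 = 6 dB, giving input = -3 dB.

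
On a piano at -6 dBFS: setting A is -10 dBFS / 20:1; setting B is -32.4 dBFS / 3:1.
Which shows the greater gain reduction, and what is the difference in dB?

B, by 13.8 dB

A: overshoot 4 dB → output overshoot 0.2 dB → GR 3.8 dB.
B: overshoot 26.4 dB → output overshoot 8.8 dB → GR 17.6 dB.
B reduces 13.8 dB more.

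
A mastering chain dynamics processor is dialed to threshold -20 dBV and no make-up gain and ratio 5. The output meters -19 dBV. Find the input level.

-15 dBV

The compressed level sits -19 − (-20) = 1 dB over threshold.
Before 5:1 compression the overshoot was 1 × 5 = 5 dB, so input = -20 + 5 = -15 dBV.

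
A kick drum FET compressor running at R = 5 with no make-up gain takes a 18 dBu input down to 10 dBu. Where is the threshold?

Input is 10 dB above T (since output overshoot × R = input overshoot: (10 − T)·5 = 18 − T gives T = 8 dBu).
Check: 8 + (18 − 8)/5 = 8 + 2 = 10 dBu. ✓

8 dBu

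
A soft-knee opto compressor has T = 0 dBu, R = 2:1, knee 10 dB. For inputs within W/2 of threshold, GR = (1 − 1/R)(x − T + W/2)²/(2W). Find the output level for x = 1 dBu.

0.1 dBu

x − T + W/2 = 1 − 0 + 5 = 6.
GR = (1 − 1/2) × 6² / 20 = 0.5 × 36 / 20 = 0.9 dB.
Output = 1 − 0.9 = 0.1 dBu.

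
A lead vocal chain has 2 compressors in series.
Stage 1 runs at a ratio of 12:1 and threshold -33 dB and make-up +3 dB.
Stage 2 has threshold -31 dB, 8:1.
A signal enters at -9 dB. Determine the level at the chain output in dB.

Stage 1: -9 dB is 24 dB over -33 dB; at 12:1 that becomes 2 dB over, giving -31 dB; +3 dB make-up → -28 dB.
Stage 2: -28 dB is 3 dB over -31 dB; at 8:1 that becomes 0.375 dB over, giving -30.625 dB.

-30.625 dB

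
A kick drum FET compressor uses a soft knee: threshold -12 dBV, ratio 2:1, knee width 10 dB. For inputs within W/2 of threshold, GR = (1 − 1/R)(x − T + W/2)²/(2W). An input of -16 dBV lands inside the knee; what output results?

x − T + W/2 = -16 − (-12) + 5 = 1.
GR = (1 − 1/2) × 1² / 20 = 0.5 × 1 / 20 = 0.025 dB.
Output = -16 − 0.025 = -16.025 dBV.

-16.025 dBV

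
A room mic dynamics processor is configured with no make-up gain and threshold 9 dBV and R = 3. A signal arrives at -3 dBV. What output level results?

-3 dBV is 12 dB below the 9 dBV threshold, so no gain reduction is applied.
Output = input = -3 dBV.

-3 dBV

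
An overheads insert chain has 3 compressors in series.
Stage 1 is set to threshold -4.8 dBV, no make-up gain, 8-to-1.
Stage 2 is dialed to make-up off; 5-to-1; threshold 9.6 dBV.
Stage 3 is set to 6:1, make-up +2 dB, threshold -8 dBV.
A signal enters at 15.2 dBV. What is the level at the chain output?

Stage 1: 20 dB above -4.8 dBV, reduced 8:1 to 2.5 dB above → -2.3 dBV.
Stage 2: -2.3 dBV is at or below the 9.6 dBV threshold — no compression; output -2.3 dBV.
Stage 3: 5.7 dB above -8 dBV, reduced 6:1 to 0.95 dB above → -7.05 dBV; +2 dB make-up → -5.05 dBV.

-5.05 dBV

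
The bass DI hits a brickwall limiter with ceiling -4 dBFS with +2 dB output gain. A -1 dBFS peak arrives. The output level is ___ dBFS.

The limiter clamps the peak to its -4 dBFS ceiling.
Output gain then adds 2 dB: -4 + 2 = -2 dBFS.

-2 dBFS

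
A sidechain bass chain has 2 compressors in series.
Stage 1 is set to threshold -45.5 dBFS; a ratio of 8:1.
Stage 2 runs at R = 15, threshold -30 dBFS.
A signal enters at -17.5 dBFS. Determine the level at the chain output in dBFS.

Stage 1: overshoot 28 dB → 28/8 = 3.5 dB → -42 dBFS.
Stage 2: -42 dBFS is at or below the -30 dBFS threshold — no compression; output -42 dBFS.

-42 dBFS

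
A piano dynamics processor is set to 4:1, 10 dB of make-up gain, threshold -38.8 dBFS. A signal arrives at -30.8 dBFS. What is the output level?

-26.8 dBFS

The input is 8 dB above the -38.8 dBFS threshold.
The 8 dB excess becomes 2 dB after 4:1 reduction.
That puts the output at -36.8 dBFS; make-up adds 10 dB, giving -26.8 dBFS.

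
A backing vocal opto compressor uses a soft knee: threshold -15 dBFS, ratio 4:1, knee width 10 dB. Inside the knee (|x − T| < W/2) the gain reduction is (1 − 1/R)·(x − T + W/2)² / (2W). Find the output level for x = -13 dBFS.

x − T + W/2 = -13 − (-15) + 5 = 7.
GR = (1 − 1/4) × 7² / 20 = 0.75 × 49 / 20 = 1.8375 dB.
Output = -13 − 1.8375 = -14.8375 dBFS.

-14.8375 dBFS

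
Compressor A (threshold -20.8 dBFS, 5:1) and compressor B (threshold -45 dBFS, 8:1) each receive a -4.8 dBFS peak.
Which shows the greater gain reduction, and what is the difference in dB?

A: 16 dB over, compressed to 3.2 dB over, so 12.8 dB of GR.
B: 40.2 dB over, compressed to 5.025 dB over, so 35.175 dB of GR.
Difference: 22.375 dB in favour of B.

B, by 22.375 dB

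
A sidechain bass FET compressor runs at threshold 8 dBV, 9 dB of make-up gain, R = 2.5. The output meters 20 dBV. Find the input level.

15.5 dBV

Stripping the +9 dB make-up gives 11 dBV at the gain stage.
The compressed level sits 11 − 8 = 3 dB over threshold.
Input overshoot = R × output overshoot = 7.5 dB → input = 8 + 7.5 = 15.5 dBV.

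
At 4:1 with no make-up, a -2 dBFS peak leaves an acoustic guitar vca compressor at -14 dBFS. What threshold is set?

-18 dBFS

Input is 16 dB above T (since output overshoot × R = input overshoot: (-14 − T)·4 = -2 − T gives T = -18 dBFS).
Check: -18 + (-2 − (-18))/4 = -18 + 4 = -14 dBFS. ✓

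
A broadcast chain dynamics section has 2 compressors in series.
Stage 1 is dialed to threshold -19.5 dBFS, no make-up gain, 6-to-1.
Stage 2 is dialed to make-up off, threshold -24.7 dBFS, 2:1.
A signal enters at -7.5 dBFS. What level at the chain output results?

-21.1 dBFS

Stage 1: 12 dB above -19.5 dBFS, reduced 6:1 to 2 dB above → -17.5 dBFS.
Stage 2: -17.5 dBFS is 7.2 dB over -24.7 dBFS; at 2:1 that becomes 3.6 dB over, giving -21.1 dBFS.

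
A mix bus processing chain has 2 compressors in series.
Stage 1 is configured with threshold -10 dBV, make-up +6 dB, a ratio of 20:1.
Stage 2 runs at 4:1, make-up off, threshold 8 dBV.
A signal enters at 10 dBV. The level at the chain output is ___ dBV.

-3 dBV

Stage 1: 20 dB above -10 dBV, reduced 20:1 to 1 dB above → -9 dBV; +6 dB make-up → -3 dBV.
Stage 2: -3 dBV ≤ 8 dBV, so stage 2 doesn't engage; output -3 dBV.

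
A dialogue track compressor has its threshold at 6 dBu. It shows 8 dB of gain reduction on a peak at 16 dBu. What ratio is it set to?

5:1

Input overshoot = 16 − 6 = 10 dB.
Output overshoot = 10 − 8 = 2 dB.
Ratio = input overshoot / output overshoot = 10 / 2 = 5.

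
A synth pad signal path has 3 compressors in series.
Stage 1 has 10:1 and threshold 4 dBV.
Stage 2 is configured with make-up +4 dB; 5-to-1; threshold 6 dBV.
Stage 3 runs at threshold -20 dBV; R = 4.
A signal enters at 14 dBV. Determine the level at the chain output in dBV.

-12.75 dBV

Stage 1: overshoot 10 dB → 10/10 = 1 dB → 5 dBV.
Stage 2: 5 dBV is at or below the 6 dBV threshold — no compression; make-up brings it to 9 dBV.
Stage 3: overshoot 29 dB → 29/4 = 7.25 dB → -12.75 dBV.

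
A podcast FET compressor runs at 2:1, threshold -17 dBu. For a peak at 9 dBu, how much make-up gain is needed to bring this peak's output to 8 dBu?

12 dB

The peak compresses to -17 + 26/2 = -4 dBu.
To reach 8 dBu requires 8 − (-4) = 12 dB of make-up.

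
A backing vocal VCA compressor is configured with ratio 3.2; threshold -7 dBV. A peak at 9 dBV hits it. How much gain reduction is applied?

11 dB

The signal is 16 dB above threshold.
A 3.2:1 ratio leaves 5 dB of that excess.
GR = overshoot in − overshoot out = 16 − 5 = 11 dB.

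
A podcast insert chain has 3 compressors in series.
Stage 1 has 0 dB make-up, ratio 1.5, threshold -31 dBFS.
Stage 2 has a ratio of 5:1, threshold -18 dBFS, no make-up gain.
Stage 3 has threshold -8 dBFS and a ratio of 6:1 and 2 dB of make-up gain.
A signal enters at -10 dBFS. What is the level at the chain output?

Stage 1: 21 dB above -31 dBFS, reduced 1.5:1 to 14 dB above → -17 dBFS.
Stage 2: overshoot 1 dB → 1/5 = 0.2 dB → -17.8 dBFS.
Stage 3: below threshold (-17.8 ≤ -8); passes unchanged; make-up brings it to -15.8 dBFS.

-15.8 dBFS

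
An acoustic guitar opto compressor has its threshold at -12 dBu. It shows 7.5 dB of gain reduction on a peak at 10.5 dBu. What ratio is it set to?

Input overshoot = 10.5 − (-12) = 22.5 dB.
Output overshoot = 22.5 − 7.5 = 15 dB.
Ratio = input overshoot / output overshoot = 22.5 / 15 = 1.5.

1.5:1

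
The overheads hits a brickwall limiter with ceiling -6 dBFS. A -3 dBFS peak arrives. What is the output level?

At ∞:1, everything above -6 dBFS is held at the ceiling.

-6 dBFS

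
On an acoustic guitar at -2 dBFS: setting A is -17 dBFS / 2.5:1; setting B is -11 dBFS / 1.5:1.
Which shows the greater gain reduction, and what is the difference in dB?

A: overshoot 15 dB → output overshoot 6 dB → GR 9 dB.
B: overshoot 9 dB → output overshoot 6 dB → GR 3 dB.
A applies 6 dB more gain reduction.

A, by 6 dB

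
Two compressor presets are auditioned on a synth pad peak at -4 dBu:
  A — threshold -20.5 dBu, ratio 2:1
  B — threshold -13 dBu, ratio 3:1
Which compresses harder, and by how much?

A, by 2.25 dB

A: GR = 16.5 − 16.5/2 = 8.25 dB.
B: GR = 9 − 9/3 = 6 dB.
A reduces 2.25 dB more.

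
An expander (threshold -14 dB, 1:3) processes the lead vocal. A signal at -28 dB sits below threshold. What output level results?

Below threshold, a 1:3 expander applies gain = (3−1)×(T − x) of attenuation.
(3−1) × 14 = 28 dB, so output = -28 − 28 = -56 dB.

-56 dB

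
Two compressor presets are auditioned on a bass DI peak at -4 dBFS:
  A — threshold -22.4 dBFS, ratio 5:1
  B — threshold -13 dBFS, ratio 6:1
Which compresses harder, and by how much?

A: GR = 18.4 − 18.4/5 = 14.72 dB.
B: GR = 9 − 9/6 = 7.5 dB.
A applies 7.22 dB more gain reduction.

A, by 7.22 dB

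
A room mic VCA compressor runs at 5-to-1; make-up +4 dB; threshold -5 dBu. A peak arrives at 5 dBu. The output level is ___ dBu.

1 dBu

The input is 10 dB above the -5 dBu threshold.
5:1 compression reduces that to 10/5 = 2 dB over.
Output = -5 + 2 = -3 dBu; make-up adds 4 dB, giving 1 dBu.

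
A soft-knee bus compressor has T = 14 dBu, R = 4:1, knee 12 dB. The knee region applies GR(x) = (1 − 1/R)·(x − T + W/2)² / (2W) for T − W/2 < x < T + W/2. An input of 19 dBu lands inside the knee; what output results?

x − T + W/2 = 19 − 14 + 6 = 11.
GR = (1 − 1/4) × 11² / 24 = 0.75 × 121 / 24 = 3.78125 dB.
Output = 19 − 3.78125 = 15.21875 dBu.

15.21875 dBu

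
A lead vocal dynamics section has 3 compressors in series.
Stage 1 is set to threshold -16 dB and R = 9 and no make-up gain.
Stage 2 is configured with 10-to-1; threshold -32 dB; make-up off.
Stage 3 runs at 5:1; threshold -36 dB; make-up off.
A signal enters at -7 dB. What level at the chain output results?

-34.86 dB

Stage 1: 9 dB above -16 dB, reduced 9:1 to 1 dB above → -15 dB.
Stage 2: -15 dB is 17 dB over -32 dB; at 10:1 that becomes 1.7 dB over, giving -30.3 dB.
Stage 3: 5.7 dB above -36 dB, reduced 5:1 to 1.14 dB above → -34.86 dB.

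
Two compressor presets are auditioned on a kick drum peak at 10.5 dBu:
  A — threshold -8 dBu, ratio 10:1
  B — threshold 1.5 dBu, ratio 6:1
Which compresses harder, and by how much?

A: 18.5 dB over, compressed to 1.85 dB over, so 16.65 dB of GR.
B: 9 dB over, compressed to 1.5 dB over, so 7.5 dB of GR.
A reduces 9.15 dB more.

A, by 9.15 dB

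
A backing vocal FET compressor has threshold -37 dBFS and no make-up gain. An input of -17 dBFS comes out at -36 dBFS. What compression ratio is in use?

20:1

Input overshoot = -17 − (-37) = 20 dB; output overshoot = -36 − (-37) = 1 dB.
Ratio = 20 / 1 = 20.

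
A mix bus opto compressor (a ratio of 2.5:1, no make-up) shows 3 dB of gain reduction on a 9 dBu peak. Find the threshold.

4 dBu

Gain reduction = 9 − 6 = 3 dB; output overshoot = GR / (R − 1) = 3 / 1.5 = 2 dB.
Threshold = output − output overshoot = 6 − 2 = 4 dBu.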